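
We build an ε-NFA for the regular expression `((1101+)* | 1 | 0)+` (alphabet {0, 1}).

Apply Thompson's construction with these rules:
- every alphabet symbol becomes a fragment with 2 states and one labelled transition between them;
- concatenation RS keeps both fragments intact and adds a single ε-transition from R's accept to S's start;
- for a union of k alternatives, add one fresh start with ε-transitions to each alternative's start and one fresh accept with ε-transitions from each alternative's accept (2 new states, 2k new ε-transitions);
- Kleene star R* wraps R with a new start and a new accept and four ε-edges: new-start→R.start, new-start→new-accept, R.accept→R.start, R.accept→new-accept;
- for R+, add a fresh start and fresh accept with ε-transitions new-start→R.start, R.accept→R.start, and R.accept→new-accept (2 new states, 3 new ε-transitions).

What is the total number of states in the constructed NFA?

20

Building bottom-up:
Each of the 6 symbol leaves contributes a 2-state fragment.
  1+ = 4 states
  1101+ = 10 states
  (1101+)* = 12 states
  (1101+)* | 1 | 0 = 18 states
  ((1101+)* | 1 | 0)+ = 20 states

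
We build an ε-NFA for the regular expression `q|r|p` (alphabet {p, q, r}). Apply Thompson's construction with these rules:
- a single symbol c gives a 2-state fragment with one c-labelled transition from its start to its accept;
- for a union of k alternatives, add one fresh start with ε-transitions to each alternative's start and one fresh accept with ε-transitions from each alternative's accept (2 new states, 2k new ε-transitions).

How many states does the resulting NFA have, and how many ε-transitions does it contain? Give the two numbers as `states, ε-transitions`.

By structural recursion:
Each of the 3 symbol leaves contributes 2 states and 0 ε-transitions.
  q|r|p : 8 states, 6 ε-transitions

8, 6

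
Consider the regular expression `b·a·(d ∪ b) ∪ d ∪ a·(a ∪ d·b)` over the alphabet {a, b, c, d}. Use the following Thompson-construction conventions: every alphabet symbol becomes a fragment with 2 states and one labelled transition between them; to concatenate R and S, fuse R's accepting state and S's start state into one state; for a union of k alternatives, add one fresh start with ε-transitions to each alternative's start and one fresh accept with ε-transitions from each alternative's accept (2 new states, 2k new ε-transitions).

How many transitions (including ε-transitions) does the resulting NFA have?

23

Building bottom-up:
Each of the 9 symbol leaves contributes 1 transition (1 symbol, 0 ε).
  d ∪ b : 6 transitions (2 symbol, 4 ε)
  b·a·(d ∪ b) : 8 transitions (4 symbol, 4 ε)
  d·b : 2 transitions (2 symbol, 0 ε)
  a ∪ d·b : 7 transitions (3 symbol, 4 ε)
  a·(a ∪ d·b) : 8 transitions (4 symbol, 4 ε)
  b·a·(d ∪ b) ∪ d ∪ a·(a ∪ d·b) : 23 transitions (9 symbol, 14 ε)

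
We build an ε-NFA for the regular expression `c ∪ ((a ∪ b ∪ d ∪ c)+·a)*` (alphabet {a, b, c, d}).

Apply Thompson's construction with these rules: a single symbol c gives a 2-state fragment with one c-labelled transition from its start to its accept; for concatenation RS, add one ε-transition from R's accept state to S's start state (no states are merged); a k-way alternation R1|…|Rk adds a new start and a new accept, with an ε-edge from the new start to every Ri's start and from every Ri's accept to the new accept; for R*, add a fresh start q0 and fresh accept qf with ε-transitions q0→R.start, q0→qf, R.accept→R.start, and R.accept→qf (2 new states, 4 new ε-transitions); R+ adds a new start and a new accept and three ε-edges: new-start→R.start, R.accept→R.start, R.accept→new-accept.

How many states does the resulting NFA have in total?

Per subexpression:
Each of the 6 symbol leaves contributes a 2-state fragment.
  a ∪ b ∪ d ∪ c — 10 states
  (a ∪ b ∪ d ∪ c)+ — 12 states
  (a ∪ b ∪ d ∪ c)+·a — 14 states
  ((a ∪ b ∪ d ∪ c)+·a)* — 16 states
  c ∪ ((a ∪ b ∪ d ∪ c)+·a)* — 20 states

20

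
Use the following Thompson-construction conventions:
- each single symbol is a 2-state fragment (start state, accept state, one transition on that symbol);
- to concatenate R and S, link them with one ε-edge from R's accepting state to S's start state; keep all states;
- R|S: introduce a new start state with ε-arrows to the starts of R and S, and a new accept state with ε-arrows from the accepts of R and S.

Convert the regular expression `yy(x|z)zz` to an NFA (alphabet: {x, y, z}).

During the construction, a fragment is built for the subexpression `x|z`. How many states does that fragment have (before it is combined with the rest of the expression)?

Fragment for `x|z`:
Each of the 2 symbol leaves contributes a 2-state fragment.
  x|z = 6 states

6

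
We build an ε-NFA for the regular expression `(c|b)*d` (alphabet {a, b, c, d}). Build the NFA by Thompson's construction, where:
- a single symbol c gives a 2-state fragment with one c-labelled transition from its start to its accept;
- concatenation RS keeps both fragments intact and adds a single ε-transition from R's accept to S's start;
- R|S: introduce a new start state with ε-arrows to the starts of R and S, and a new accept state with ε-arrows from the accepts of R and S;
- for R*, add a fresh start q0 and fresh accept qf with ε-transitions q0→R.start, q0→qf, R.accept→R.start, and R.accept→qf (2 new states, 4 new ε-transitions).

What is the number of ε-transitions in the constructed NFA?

9

Per subexpression:
Each of the 3 symbol leaves contributes 0 ε-transitions.
  c|b — 4 ε-transitions
  (c|b)* — 8 ε-transitions
  (c|b)*d — 9 ε-transitions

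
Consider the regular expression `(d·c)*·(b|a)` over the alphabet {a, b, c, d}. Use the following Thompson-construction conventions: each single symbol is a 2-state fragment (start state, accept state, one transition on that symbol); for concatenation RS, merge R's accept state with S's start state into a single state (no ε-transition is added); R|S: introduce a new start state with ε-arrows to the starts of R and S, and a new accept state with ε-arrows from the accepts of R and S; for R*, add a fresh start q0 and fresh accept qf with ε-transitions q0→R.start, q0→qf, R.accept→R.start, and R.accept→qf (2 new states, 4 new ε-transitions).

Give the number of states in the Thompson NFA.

10

Per subexpression:
Each of the 4 symbol leaves contributes a 2-state fragment.
  d·c → 3 states
  (d·c)* → 5 states
  b|a → 6 states
  (d·c)*·(b|a) → 10 states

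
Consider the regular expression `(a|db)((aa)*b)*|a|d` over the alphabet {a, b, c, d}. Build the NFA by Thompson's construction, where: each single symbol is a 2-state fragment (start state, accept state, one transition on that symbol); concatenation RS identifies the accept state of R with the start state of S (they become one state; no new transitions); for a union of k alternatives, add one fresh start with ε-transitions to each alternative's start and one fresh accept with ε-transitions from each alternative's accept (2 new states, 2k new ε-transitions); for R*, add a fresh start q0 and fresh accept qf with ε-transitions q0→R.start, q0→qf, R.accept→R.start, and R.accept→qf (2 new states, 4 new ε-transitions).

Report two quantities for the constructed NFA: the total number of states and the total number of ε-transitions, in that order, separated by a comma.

Bottom-up over the parse tree:
Each of the 8 symbol leaves contributes 2 states and 0 ε-transitions.
  db — 3 states, 0 ε-transitions
  a|db — 7 states, 4 ε-transitions
  aa — 3 states, 0 ε-transitions
  (aa)* — 5 states, 4 ε-transitions
  (aa)*b — 6 states, 4 ε-transitions
  ((aa)*b)* — 8 states, 8 ε-transitions
  (a|db)((aa)*b)* — 14 states, 12 ε-transitions
  (a|db)((aa)*b)*|a|d — 20 states, 18 ε-transitions

20, 18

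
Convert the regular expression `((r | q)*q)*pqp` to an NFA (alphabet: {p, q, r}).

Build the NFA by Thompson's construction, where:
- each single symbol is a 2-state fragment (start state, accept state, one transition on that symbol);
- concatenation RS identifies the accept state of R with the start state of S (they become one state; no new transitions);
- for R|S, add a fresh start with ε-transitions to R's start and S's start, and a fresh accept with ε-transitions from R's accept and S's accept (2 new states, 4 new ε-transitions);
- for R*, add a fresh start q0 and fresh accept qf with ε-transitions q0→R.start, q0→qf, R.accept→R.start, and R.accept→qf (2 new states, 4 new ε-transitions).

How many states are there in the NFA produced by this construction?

Per subexpression:
Each of the 6 symbol leaves contributes a 2-state fragment.
  r | q = 6 states
  (r | q)* = 8 states
  (r | q)*q = 9 states
  ((r | q)*q)* = 11 states
  ((r | q)*q)*pqp = 14 states

14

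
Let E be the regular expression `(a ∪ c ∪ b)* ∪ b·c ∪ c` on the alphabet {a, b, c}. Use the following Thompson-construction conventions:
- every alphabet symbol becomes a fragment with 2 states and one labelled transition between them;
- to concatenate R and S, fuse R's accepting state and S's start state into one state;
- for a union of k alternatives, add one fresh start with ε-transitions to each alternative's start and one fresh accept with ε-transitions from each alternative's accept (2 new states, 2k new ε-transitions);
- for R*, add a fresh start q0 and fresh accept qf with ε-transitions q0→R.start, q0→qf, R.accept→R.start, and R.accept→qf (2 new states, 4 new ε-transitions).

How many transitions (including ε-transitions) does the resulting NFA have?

22

Per subexpression:
Each of the 6 symbol leaves contributes 1 transition (1 symbol, 0 ε).
  a ∪ c ∪ b — 9 transitions (3 symbol, 6 ε)
  (a ∪ c ∪ b)* — 13 transitions (3 symbol, 10 ε)
  b·c — 2 transitions (2 symbol, 0 ε)
  (a ∪ c ∪ b)* ∪ b·c ∪ c — 22 transitions (6 symbol, 16 ε)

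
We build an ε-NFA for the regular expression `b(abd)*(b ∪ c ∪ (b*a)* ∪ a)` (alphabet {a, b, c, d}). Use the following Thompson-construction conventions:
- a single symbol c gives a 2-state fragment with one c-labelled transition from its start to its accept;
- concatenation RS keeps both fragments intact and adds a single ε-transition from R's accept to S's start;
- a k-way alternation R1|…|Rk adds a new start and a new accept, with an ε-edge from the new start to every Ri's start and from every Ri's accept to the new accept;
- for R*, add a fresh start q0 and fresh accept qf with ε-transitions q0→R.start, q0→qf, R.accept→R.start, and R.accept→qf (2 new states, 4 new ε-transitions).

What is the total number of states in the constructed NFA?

By structural recursion:
Each of the 9 symbol leaves contributes a 2-state fragment.
  abd — 6 states
  (abd)* — 8 states
  b* — 4 states
  b*a — 6 states
  (b*a)* — 8 states
  b ∪ c ∪ (b*a)* ∪ a — 16 states
  b(abd)*(b ∪ c ∪ (b*a)* ∪ a) — 26 states

26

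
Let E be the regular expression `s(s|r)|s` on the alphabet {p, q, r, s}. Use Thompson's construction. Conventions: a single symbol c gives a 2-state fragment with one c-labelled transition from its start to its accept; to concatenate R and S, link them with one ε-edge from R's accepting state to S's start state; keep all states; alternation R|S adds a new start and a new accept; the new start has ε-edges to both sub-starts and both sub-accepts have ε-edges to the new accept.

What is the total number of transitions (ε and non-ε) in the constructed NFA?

By structural recursion:
Each of the 4 symbol leaves contributes 1 transition (1 symbol, 0 ε).
  s|r = 6 transitions (2 symbol, 4 ε)
  s(s|r) = 8 transitions (3 symbol, 5 ε)
  s(s|r)|s = 13 transitions (4 symbol, 9 ε)

13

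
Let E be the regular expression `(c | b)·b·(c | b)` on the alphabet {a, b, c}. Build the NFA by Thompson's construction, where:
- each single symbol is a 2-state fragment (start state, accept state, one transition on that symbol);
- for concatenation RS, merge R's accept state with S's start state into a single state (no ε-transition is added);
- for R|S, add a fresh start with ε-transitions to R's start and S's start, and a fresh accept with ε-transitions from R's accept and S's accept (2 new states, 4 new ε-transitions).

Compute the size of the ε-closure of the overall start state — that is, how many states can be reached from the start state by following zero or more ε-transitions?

Compute the ε-closure size of each fragment's start state recursively; a symbol fragment's start has no outgoing ε-edge, so its closure is just itself (size 1).
  c | b → |closure| = 1 + 1 + 1 = 3 (the new accept is not ε-reachable since no branch accepts ε)
  c | b → |closure| = 1 + 1 + 1 = 3 (the new accept is not ε-reachable since no branch accepts ε)
  (c | b)·b·(c | b) → same as the first factor's closure: |closure| = 3

3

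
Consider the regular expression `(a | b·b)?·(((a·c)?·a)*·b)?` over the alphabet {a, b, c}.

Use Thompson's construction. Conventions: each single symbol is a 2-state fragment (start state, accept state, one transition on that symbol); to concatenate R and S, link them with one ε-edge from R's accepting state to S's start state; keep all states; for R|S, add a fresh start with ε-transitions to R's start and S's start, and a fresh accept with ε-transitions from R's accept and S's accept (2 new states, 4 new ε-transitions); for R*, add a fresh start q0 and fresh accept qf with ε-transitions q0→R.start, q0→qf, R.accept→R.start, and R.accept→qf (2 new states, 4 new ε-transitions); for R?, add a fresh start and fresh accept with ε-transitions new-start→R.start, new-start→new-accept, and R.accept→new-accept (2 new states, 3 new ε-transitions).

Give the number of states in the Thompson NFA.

Recursing over subexpressions:
Each of the 7 symbol leaves contributes a 2-state fragment.
  b·b — 4 states
  a | b·b — 8 states
  (a | b·b)? — 10 states
  a·c — 4 states
  (a·c)? — 6 states
  (a·c)?·a — 8 states
  ((a·c)?·a)* — 10 states
  ((a·c)?·a)*·b — 12 states
  (((a·c)?·a)*·b)? — 14 states
  (a | b·b)?·(((a·c)?·a)*·b)? — 24 states

24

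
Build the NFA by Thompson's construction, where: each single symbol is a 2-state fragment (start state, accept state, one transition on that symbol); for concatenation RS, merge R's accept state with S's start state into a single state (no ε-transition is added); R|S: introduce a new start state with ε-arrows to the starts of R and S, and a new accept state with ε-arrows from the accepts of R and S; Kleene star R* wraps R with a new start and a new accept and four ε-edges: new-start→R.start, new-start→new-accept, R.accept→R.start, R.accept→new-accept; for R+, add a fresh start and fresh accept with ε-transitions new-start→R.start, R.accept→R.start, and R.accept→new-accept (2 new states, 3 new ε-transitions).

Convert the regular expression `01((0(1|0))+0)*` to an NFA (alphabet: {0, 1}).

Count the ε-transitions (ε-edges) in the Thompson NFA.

11

Building bottom-up:
Each of the 6 symbol leaves contributes 0 ε-transitions.
  1|0 : 4 ε-transitions
  0(1|0) : 4 ε-transitions
  (0(1|0))+ : 7 ε-transitions
  (0(1|0))+0 : 7 ε-transitions
  ((0(1|0))+0)* : 11 ε-transitions
  01((0(1|0))+0)* : 11 ε-transitions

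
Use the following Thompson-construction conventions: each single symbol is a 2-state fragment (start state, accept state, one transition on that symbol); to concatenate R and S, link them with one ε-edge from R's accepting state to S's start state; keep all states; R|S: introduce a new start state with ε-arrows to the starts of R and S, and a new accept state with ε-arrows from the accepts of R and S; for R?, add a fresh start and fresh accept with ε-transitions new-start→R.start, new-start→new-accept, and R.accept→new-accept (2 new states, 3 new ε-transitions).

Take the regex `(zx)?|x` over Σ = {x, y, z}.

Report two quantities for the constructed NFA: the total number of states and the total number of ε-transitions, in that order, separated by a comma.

10, 8

Building bottom-up:
Each of the 3 symbol leaves contributes 2 states and 0 ε-transitions.
  zx — 4 states, 1 ε-transition
  (zx)? — 6 states, 4 ε-transitions
  (zx)?|x — 10 states, 8 ε-transitions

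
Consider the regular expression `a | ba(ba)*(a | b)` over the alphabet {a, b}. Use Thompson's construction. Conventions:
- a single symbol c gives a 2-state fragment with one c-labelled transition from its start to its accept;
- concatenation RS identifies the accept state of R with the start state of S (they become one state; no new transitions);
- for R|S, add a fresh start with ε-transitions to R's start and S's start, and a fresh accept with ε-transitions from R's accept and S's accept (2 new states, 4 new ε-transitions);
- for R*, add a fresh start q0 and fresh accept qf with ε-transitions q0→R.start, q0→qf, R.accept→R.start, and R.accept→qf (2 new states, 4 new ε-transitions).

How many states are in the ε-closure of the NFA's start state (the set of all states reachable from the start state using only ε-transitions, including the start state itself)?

Work bottom-up. For each fragment F, track |ε-closure(F.start)| and whether F's accept lies in that closure (i.e. whether F accepts ε). A single-symbol fragment has closure size 1 and does not accept ε.
  ba → same as the first factor's closure: C = 1
  (ba)* → the star's fresh start ε-reaches both the body's start and the fresh accept: C = 2 + 1 = 3
  a | b → C = 1 + 1 + 1 = 3 (the new accept is not ε-reachable since no branch accepts ε)
  ba(ba)*(a | b) → same as the first factor's closure: C = 1
  a | ba(ba)*(a | b) → C = 1 + 1 + 1 = 3 (the new accept is not ε-reachable since no branch accepts ε)

3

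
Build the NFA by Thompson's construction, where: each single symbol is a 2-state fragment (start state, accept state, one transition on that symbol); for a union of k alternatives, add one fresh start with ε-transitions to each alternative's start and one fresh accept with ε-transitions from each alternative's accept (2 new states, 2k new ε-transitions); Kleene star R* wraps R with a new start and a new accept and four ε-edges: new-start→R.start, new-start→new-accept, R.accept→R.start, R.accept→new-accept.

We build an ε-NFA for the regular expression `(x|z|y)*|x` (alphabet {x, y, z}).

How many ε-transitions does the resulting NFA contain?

14

Building bottom-up:
Each of the 4 symbol leaves contributes 0 ε-transitions.
  x|z|y → 6 ε-transitions
  (x|z|y)* → 10 ε-transitions
  (x|z|y)*|x → 14 ε-transitions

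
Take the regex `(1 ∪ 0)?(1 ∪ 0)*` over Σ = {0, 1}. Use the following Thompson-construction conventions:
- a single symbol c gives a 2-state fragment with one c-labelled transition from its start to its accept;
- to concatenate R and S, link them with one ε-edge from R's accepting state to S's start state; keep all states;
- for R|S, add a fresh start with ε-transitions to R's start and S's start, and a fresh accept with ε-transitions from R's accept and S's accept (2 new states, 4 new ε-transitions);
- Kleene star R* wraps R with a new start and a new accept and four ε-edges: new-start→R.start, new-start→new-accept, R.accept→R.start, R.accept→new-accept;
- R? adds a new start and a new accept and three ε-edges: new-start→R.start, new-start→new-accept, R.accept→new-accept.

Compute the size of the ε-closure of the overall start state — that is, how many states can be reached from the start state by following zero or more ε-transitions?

10

Compute the ε-closure size of each fragment's start state recursively; a symbol fragment's start has no outgoing ε-edge, so its closure is just itself (size 1).
  1 ∪ 0 : |closure| = 1 + 1 + 1 = 3 (the new accept is not ε-reachable since no branch accepts ε)
  (1 ∪ 0)? : new start has ε-edges to the inner start and to the new accept, so |closure| = 2 + 3 = 5
  1 ∪ 0 : |closure| = 1 + 1 + 1 = 3 (the new accept is not ε-reachable since no branch accepts ε)
  (1 ∪ 0)* : |closure| = 1 (new start) + 3 (body) + 1 (new accept) = 5
  (1 ∪ 0)?(1 ∪ 0)* : the left operand accepts ε, so the closure extends into the next operand (via the concat ε-link); |closure| = 5 + 5 = 10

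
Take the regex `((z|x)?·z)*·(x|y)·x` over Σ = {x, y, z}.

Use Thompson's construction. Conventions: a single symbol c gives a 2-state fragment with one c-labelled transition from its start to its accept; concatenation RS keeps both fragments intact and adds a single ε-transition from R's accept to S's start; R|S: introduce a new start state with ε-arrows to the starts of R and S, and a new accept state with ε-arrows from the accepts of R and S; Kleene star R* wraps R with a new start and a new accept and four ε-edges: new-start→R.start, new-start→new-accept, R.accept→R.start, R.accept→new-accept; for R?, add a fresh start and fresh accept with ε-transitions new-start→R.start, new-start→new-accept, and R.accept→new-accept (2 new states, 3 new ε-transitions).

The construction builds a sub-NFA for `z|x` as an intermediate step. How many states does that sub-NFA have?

Fragment for `z|x`:
Each of the 2 symbol leaves contributes a 2-state fragment.
  z|x : 6 states

6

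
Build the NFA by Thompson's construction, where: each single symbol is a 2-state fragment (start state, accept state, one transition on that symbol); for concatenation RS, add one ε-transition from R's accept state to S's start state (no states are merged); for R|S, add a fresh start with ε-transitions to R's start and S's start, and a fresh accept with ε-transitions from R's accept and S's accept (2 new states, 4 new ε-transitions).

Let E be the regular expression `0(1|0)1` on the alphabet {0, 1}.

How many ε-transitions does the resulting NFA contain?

6

Bottom-up over the parse tree:
Each of the 4 symbol leaves contributes 0 ε-transitions.
  1|0 — 4 ε-transitions
  0(1|0)1 — 6 ε-transitions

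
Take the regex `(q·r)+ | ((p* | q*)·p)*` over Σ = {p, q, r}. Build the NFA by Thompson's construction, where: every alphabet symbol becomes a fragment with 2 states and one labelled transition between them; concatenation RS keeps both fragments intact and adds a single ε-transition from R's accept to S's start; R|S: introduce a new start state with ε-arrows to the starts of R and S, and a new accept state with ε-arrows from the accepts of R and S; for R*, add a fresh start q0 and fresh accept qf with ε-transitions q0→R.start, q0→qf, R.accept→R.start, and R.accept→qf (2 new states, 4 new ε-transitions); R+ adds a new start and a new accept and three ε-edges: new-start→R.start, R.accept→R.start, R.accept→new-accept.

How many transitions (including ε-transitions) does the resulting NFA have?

Bottom-up over the parse tree:
Each of the 5 symbol leaves contributes 1 transition (1 symbol, 0 ε).
  q·r → 3 transitions (2 symbol, 1 ε)
  (q·r)+ → 6 transitions (2 symbol, 4 ε)
  p* → 5 transitions (1 symbol, 4 ε)
  q* → 5 transitions (1 symbol, 4 ε)
  p* | q* → 14 transitions (2 symbol, 12 ε)
  (p* | q*)·p → 16 transitions (3 symbol, 13 ε)
  ((p* | q*)·p)* → 20 transitions (3 symbol, 17 ε)
  (q·r)+ | ((p* | q*)·p)* → 30 transitions (5 symbol, 25 ε)

30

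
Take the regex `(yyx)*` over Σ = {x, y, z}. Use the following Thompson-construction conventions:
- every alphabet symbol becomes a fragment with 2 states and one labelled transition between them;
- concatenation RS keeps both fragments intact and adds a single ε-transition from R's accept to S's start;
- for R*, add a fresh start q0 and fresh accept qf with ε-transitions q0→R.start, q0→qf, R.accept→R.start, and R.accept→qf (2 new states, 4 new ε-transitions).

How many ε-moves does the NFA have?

Per subexpression:
Each of the 3 symbol leaves contributes 0 ε-transitions.
  yyx = 2 ε-transitions
  (yyx)* = 6 ε-transitions

6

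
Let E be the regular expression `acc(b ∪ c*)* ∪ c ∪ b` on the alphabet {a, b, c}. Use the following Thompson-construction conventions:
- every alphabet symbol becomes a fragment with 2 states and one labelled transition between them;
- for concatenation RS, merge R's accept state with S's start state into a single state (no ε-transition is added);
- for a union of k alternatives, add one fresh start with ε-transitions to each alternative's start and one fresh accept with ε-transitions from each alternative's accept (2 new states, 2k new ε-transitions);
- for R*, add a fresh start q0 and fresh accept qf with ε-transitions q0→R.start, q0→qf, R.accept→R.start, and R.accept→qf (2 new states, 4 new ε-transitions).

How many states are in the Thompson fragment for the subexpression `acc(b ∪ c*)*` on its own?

Fragment for `acc(b ∪ c*)*`:
Each of the 5 symbol leaves contributes a 2-state fragment.
  c* → 4 states
  b ∪ c* → 8 states
  (b ∪ c*)* → 10 states
  acc(b ∪ c*)* → 13 states

13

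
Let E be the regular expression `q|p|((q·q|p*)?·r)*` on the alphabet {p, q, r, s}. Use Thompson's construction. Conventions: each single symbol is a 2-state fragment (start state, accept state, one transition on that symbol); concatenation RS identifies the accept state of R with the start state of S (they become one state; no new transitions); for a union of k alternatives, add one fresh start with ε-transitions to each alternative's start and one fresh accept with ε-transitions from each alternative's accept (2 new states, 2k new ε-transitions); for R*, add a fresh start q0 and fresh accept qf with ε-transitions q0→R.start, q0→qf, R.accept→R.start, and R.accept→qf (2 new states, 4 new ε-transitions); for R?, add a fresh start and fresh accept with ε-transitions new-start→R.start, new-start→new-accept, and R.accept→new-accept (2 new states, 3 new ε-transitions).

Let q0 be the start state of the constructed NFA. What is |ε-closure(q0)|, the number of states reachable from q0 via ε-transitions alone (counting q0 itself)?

14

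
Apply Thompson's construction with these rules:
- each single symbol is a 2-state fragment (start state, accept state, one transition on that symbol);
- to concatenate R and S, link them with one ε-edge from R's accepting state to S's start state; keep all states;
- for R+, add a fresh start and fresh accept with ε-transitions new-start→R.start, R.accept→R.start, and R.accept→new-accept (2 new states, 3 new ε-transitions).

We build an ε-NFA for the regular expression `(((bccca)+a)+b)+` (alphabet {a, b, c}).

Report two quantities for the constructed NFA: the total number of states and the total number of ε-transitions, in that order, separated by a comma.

20, 15

Per subexpression:
Each of the 7 symbol leaves contributes 2 states and 0 ε-transitions.
  bccca — 10 states, 4 ε-transitions
  (bccca)+ — 12 states, 7 ε-transitions
  (bccca)+a — 14 states, 8 ε-transitions
  ((bccca)+a)+ — 16 states, 11 ε-transitions
  ((bccca)+a)+b — 18 states, 12 ε-transitions
  (((bccca)+a)+b)+ — 20 states, 15 ε-transitions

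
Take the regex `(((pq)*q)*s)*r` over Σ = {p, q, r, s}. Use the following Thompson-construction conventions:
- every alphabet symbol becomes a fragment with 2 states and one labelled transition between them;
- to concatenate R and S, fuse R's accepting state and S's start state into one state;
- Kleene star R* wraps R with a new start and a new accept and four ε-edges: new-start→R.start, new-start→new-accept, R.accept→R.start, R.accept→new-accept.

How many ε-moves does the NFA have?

Per subexpression:
Each of the 5 symbol leaves contributes 0 ε-transitions.
  pq : 0 ε-transitions
  (pq)* : 4 ε-transitions
  (pq)*q : 4 ε-transitions
  ((pq)*q)* : 8 ε-transitions
  ((pq)*q)*s : 8 ε-transitions
  (((pq)*q)*s)* : 12 ε-transitions
  (((pq)*q)*s)*r : 12 ε-transitions

12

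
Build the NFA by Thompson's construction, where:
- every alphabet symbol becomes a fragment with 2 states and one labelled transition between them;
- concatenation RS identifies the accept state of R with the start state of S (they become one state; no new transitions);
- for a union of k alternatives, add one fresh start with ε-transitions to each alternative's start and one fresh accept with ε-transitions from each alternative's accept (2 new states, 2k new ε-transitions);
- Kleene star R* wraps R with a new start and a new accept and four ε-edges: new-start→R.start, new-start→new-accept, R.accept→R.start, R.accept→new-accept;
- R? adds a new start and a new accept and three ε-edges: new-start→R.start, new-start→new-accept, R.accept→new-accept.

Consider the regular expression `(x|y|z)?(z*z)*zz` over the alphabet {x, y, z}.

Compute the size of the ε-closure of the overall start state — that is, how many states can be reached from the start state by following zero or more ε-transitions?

10

Compute the ε-closure size of each fragment's start state recursively; a symbol fragment's start has no outgoing ε-edge, so its closure is just itself (size 1).
  x|y|z — |ε-closure| = 1 + 1 + 1 + 1 = 4 (the new accept is not ε-reachable since no branch accepts ε)
  (x|y|z)? — new start has ε-edges to the inner start and to the new accept, so |ε-closure| = 2 + 4 = 6
  z* — the star's fresh start ε-reaches both the body's start and the fresh accept: |ε-closure| = 2 + 1 = 3
  z*z — |ε-closure| = 3 + (1−1) = 3 (closure spills across the concat boundary because the left factor accepts ε)
  (z*z)* — the star's fresh start ε-reaches both the body's start and the fresh accept: |ε-closure| = 2 + 3 = 5
  (x|y|z)?(z*z)*zz — the left operand accepts ε, so the closure extends into the next operand (the shared merged state is already counted); |ε-closure| = 6 + (5−1) + (1−1) = 10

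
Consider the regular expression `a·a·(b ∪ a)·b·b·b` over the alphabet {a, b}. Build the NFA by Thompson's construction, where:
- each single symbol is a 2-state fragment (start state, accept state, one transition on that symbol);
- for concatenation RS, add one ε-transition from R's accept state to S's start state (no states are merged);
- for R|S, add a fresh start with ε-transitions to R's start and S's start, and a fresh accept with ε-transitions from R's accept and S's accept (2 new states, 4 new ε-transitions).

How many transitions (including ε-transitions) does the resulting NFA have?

16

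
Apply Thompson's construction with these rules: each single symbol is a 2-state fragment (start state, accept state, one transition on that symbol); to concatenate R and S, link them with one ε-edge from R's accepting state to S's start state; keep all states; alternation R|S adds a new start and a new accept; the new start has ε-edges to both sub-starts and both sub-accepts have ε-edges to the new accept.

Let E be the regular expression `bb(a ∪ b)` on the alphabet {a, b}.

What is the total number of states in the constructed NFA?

10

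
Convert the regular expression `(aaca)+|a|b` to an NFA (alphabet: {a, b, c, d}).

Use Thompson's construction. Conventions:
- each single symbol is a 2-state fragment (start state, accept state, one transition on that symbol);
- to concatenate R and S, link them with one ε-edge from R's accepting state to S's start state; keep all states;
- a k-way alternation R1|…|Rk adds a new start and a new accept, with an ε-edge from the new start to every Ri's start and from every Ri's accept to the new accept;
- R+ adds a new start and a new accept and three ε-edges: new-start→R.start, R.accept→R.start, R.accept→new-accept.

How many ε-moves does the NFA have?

12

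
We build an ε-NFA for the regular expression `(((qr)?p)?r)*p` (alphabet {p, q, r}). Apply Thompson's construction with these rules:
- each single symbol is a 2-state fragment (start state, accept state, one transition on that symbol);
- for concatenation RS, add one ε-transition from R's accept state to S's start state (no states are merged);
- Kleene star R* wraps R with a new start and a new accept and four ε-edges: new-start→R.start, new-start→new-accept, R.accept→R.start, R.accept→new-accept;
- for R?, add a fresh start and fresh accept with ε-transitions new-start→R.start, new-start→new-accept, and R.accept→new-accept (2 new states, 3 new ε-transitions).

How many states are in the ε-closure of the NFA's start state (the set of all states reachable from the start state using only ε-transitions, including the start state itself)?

10

Work bottom-up. For each fragment F, track |ε-closure(F.start)| and whether F's accept lies in that closure (i.e. whether F accepts ε). A single-symbol fragment has closure size 1 and does not accept ε.
  qr — same as the first factor's closure: |ε-closure| = 1
  (qr)? — new start has ε-edges to the inner start and to the new accept, so |ε-closure| = 2 + 1 = 3
  (qr)?p — the left operand accepts ε, so the closure extends into the next operand (via the concat ε-link); |ε-closure| = 3 + 1 = 4
  ((qr)?p)? — |ε-closure| = 1 (new start) + 4 (body) + 1 (new accept, via ε) = 6
  ((qr)?p)?r — the left operand accepts ε, so the closure extends into the next operand (via the concat ε-link); |ε-closure| = 6 + 1 = 7
  (((qr)?p)?r)* — new start has ε-edges to the inner start and to the new accept, so |ε-closure| = 2 + 7 = 9
  (((qr)?p)?r)*p — |ε-closure| = 9 + 1 = 10 (closure spills across the concat boundary because the left factor accepts ε)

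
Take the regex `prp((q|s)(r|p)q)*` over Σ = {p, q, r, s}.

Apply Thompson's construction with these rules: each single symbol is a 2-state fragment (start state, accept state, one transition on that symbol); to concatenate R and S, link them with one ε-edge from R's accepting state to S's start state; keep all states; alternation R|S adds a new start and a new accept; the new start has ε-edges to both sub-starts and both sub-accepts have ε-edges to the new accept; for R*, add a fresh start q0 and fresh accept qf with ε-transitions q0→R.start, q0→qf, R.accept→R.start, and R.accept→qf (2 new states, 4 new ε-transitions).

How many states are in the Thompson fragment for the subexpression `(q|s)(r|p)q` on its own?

Fragment for `(q|s)(r|p)q`:
Each of the 5 symbol leaves contributes a 2-state fragment.
  q|s : 6 states
  r|p : 6 states
  (q|s)(r|p)q : 14 states

14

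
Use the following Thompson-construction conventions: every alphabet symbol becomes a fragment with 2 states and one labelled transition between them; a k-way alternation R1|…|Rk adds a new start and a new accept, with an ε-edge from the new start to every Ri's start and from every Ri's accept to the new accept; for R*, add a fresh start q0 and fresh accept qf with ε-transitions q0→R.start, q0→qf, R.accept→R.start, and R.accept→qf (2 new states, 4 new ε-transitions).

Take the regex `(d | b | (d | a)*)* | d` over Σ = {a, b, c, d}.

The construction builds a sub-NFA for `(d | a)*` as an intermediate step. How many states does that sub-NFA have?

8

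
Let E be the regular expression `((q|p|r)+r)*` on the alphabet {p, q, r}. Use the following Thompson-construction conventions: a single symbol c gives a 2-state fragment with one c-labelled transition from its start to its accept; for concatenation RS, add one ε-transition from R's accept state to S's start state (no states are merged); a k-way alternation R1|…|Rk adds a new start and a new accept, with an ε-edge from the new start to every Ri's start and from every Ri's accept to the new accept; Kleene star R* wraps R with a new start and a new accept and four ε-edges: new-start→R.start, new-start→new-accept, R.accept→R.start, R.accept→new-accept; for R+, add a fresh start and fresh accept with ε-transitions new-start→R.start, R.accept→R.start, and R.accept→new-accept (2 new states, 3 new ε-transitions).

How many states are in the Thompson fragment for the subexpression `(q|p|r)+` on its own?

Fragment for `(q|p|r)+`:
Each of the 3 symbol leaves contributes a 2-state fragment.
  q|p|r = 8 states
  (q|p|r)+ = 10 states

10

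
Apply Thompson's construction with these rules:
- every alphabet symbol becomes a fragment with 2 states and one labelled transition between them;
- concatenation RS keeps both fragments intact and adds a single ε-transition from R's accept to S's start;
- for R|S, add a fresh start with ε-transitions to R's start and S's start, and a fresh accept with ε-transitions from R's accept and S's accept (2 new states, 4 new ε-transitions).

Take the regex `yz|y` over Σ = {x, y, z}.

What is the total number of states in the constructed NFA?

Bottom-up over the parse tree:
Each of the 3 symbol leaves contributes a 2-state fragment.
  yz : 4 states
  yz|y : 8 states

8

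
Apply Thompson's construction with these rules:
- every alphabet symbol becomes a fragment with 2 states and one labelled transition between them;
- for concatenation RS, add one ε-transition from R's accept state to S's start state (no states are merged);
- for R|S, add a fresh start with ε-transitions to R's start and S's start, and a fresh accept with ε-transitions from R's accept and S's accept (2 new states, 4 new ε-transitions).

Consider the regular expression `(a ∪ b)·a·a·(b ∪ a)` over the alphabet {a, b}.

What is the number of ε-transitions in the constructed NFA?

Recursing over subexpressions:
Each of the 6 symbol leaves contributes 0 ε-transitions.
  a ∪ b = 4 ε-transitions
  b ∪ a = 4 ε-transitions
  (a ∪ b)·a·a·(b ∪ a) = 11 ε-transitions

11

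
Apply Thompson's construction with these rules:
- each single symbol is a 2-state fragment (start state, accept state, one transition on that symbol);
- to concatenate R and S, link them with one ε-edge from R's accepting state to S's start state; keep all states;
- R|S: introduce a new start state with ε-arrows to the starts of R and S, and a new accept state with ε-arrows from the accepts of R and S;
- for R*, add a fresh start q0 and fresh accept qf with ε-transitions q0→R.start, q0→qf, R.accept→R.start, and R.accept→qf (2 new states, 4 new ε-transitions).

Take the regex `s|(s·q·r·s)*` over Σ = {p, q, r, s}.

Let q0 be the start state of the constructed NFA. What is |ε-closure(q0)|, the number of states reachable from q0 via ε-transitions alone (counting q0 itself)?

Compute the ε-closure size of each fragment's start state recursively; a symbol fragment's start has no outgoing ε-edge, so its closure is just itself (size 1).
  s·q·r·s : C equals the left operand's closure size = 1 (its accept is not ε-reachable, so the closure stops there)
  (s·q·r·s)* : new start has ε-edges to the inner start and to the new accept, so C = 2 + 1 = 3
  s|(s·q·r·s)* : C = 1 (new start) + (1 + 3) + 1 (new accept, since some branch ε-reaches its own accept) = 6

6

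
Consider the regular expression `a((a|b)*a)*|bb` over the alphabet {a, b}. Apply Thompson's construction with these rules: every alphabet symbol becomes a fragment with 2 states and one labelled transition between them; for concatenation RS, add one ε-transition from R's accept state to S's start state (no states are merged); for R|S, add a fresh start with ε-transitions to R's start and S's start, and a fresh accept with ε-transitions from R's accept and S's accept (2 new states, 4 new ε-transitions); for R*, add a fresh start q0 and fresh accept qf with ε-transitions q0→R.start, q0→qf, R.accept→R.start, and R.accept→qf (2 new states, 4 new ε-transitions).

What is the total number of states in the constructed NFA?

Recursing over subexpressions:
Each of the 6 symbol leaves contributes a 2-state fragment.
  a|b → 6 states
  (a|b)* → 8 states
  (a|b)*a → 10 states
  ((a|b)*a)* → 12 states
  a((a|b)*a)* → 14 states
  bb → 4 states
  a((a|b)*a)*|bb → 20 states

20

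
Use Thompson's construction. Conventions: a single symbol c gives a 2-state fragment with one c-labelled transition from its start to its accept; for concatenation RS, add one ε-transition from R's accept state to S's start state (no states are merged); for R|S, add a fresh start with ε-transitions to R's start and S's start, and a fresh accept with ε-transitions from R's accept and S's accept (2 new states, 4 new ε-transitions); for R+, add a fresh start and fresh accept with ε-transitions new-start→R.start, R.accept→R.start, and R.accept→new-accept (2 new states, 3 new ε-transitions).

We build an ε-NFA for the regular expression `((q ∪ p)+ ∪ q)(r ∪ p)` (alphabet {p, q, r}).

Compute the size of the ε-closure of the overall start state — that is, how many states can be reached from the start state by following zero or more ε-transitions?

Let C(F) = |ε-closure(F.start)| within fragment F, and note whether F accepts ε. Symbol fragments have C = 1 and do not accept ε. Then:
  q ∪ p → new start ε-reaches every alternative's start; none of them accept ε, so the new accept is not reached: |ε-closure| = 1 + 1 + 1 = 3
  (q ∪ p)+ → |ε-closure| = 1 + 3 = 4 (the body doesn't accept ε, so the new accept is not reached)
  (q ∪ p)+ ∪ q → new start ε-reaches every alternative's start; none of them accept ε, so the new accept is not reached: |ε-closure| = 1 + 4 + 1 = 6
  r ∪ p → new start ε-reaches every alternative's start; none of them accept ε, so the new accept is not reached: |ε-closure| = 1 + 1 + 1 = 3
  ((q ∪ p)+ ∪ q)(r ∪ p) → same as the first factor's closure: |ε-closure| = 6

6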